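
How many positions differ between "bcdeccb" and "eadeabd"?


Comparing "bcdeccb" and "eadeabd" position by position:
  Position 0: 'b' vs 'e' => DIFFER
  Position 1: 'c' vs 'a' => DIFFER
  Position 2: 'd' vs 'd' => same
  Position 3: 'e' vs 'e' => same
  Position 4: 'c' vs 'a' => DIFFER
  Position 5: 'c' vs 'b' => DIFFER
  Position 6: 'b' vs 'd' => DIFFER
Positions that differ: 5

5


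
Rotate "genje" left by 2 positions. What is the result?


Input: "genje", rotate left by 2
First 2 characters: "ge"
Remaining characters: "nje"
Concatenate remaining + first: "nje" + "ge" = "njege"

njege


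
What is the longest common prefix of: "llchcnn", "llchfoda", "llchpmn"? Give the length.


Words: llchcnn, llchfoda, llchpmn
  Position 0: all 'l' => match
  Position 1: all 'l' => match
  Position 2: all 'c' => match
  Position 3: all 'h' => match
  Position 4: ('c', 'f', 'p') => mismatch, stop
LCP = "llch" (length 4)

4


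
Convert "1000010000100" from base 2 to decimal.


Input: "1000010000100" in base 2
Positional expansion:
  Digit '1' (value 1) x 2^12 = 4096
  Digit '0' (value 0) x 2^11 = 0
  Digit '0' (value 0) x 2^10 = 0
  Digit '0' (value 0) x 2^9 = 0
  Digit '0' (value 0) x 2^8 = 0
  Digit '1' (value 1) x 2^7 = 128
  Digit '0' (value 0) x 2^6 = 0
  Digit '0' (value 0) x 2^5 = 0
  Digit '0' (value 0) x 2^4 = 0
  Digit '0' (value 0) x 2^3 = 0
  Digit '1' (value 1) x 2^2 = 4
  Digit '0' (value 0) x 2^1 = 0
  Digit '0' (value 0) x 2^0 = 0
Sum = 4228

4228


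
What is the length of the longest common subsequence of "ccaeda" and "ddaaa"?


LCS of "ccaeda" and "ddaaa"
DP table:
           d    d    a    a    a
      0    0    0    0    0    0
  c   0    0    0    0    0    0
  c   0    0    0    0    0    0
  a   0    0    0    1    1    1
  e   0    0    0    1    1    1
  d   0    1    1    1    1    1
  a   0    1    1    2    2    2
LCS length = dp[6][5] = 2

2


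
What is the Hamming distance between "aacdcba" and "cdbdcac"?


Comparing "aacdcba" and "cdbdcac" position by position:
  Position 0: 'a' vs 'c' => differ
  Position 1: 'a' vs 'd' => differ
  Position 2: 'c' vs 'b' => differ
  Position 3: 'd' vs 'd' => same
  Position 4: 'c' vs 'c' => same
  Position 5: 'b' vs 'a' => differ
  Position 6: 'a' vs 'c' => differ
Total differences (Hamming distance): 5

5


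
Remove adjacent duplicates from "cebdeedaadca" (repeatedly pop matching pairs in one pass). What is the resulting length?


Input: cebdeedaadca
Stack-based adjacent duplicate removal:
  Read 'c': push. Stack: c
  Read 'e': push. Stack: ce
  Read 'b': push. Stack: ceb
  Read 'd': push. Stack: cebd
  Read 'e': push. Stack: cebde
  Read 'e': matches stack top 'e' => pop. Stack: cebd
  Read 'd': matches stack top 'd' => pop. Stack: ceb
  Read 'a': push. Stack: ceba
  Read 'a': matches stack top 'a' => pop. Stack: ceb
  Read 'd': push. Stack: cebd
  Read 'c': push. Stack: cebdc
  Read 'a': push. Stack: cebdca
Final stack: "cebdca" (length 6)

6


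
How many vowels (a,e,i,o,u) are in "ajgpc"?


Input: ajgpc
Checking each character:
  'a' at position 0: vowel (running total: 1)
  'j' at position 1: consonant
  'g' at position 2: consonant
  'p' at position 3: consonant
  'c' at position 4: consonant
Total vowels: 1

1


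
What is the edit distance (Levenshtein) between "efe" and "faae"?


Computing edit distance: "efe" -> "faae"
DP table:
           f    a    a    e
      0    1    2    3    4
  e   1    1    2    3    3
  f   2    1    2    3    4
  e   3    2    2    3    3
Edit distance = dp[3][4] = 3

3


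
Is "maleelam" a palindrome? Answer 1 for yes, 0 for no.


Input: maleelam
Reversed: maleelam
  Compare pos 0 ('m') with pos 7 ('m'): match
  Compare pos 1 ('a') with pos 6 ('a'): match
  Compare pos 2 ('l') with pos 5 ('l'): match
  Compare pos 3 ('e') with pos 4 ('e'): match
Result: palindrome

1


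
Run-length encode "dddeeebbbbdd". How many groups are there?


Input: dddeeebbbbdd
Scanning for consecutive runs:
  Group 1: 'd' x 3 (positions 0-2)
  Group 2: 'e' x 3 (positions 3-5)
  Group 3: 'b' x 4 (positions 6-9)
  Group 4: 'd' x 2 (positions 10-11)
Total groups: 4

4


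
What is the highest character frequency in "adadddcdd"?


Input: adadddcdd
Character counts:
  'a': 2
  'c': 1
  'd': 6
Maximum frequency: 6

6


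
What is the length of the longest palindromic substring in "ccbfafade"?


Input: "ccbfafade"
Checking substrings for palindromes:
  [3:6] "faf" (len 3) => palindrome
  [4:7] "afa" (len 3) => palindrome
  [0:2] "cc" (len 2) => palindrome
Longest palindromic substring: "faf" with length 3

3


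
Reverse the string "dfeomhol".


Input: dfeomhol
Reading characters right to left:
  Position 7: 'l'
  Position 6: 'o'
  Position 5: 'h'
  Position 4: 'm'
  Position 3: 'o'
  Position 2: 'e'
  Position 1: 'f'
  Position 0: 'd'
Reversed: lohmoefd

lohmoefd


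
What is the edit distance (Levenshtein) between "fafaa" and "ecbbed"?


Computing edit distance: "fafaa" -> "ecbbed"
DP table:
           e    c    b    b    e    d
      0    1    2    3    4    5    6
  f   1    1    2    3    4    5    6
  a   2    2    2    3    4    5    6
  f   3    3    3    3    4    5    6
  a   4    4    4    4    4    5    6
  a   5    5    5    5    5    5    6
Edit distance = dp[5][6] = 6

6


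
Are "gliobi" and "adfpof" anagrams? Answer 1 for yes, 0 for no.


Strings: "gliobi", "adfpof"
Sorted first:  bgiilo
Sorted second: adffop
Differ at position 0: 'b' vs 'a' => not anagrams

0


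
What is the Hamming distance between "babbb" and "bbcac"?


Comparing "babbb" and "bbcac" position by position:
  Position 0: 'b' vs 'b' => same
  Position 1: 'a' vs 'b' => differ
  Position 2: 'b' vs 'c' => differ
  Position 3: 'b' vs 'a' => differ
  Position 4: 'b' vs 'c' => differ
Total differences (Hamming distance): 4

4


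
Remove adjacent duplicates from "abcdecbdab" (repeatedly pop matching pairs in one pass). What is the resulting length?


Input: abcdecbdab
Stack-based adjacent duplicate removal:
  Read 'a': push. Stack: a
  Read 'b': push. Stack: ab
  Read 'c': push. Stack: abc
  Read 'd': push. Stack: abcd
  Read 'e': push. Stack: abcde
  Read 'c': push. Stack: abcdec
  Read 'b': push. Stack: abcdecb
  Read 'd': push. Stack: abcdecbd
  Read 'a': push. Stack: abcdecbda
  Read 'b': push. Stack: abcdecbdab
Final stack: "abcdecbdab" (length 10)

10


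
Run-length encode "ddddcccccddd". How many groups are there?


Input: ddddcccccddd
Scanning for consecutive runs:
  Group 1: 'd' x 4 (positions 0-3)
  Group 2: 'c' x 5 (positions 4-8)
  Group 3: 'd' x 3 (positions 9-11)
Total groups: 3

3


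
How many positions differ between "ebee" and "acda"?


Comparing "ebee" and "acda" position by position:
  Position 0: 'e' vs 'a' => DIFFER
  Position 1: 'b' vs 'c' => DIFFER
  Position 2: 'e' vs 'd' => DIFFER
  Position 3: 'e' vs 'a' => DIFFER
Positions that differ: 4

4


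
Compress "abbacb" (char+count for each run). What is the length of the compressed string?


Input: abbacb
Runs:
  'a' x 1 => "a1"
  'b' x 2 => "b2"
  'a' x 1 => "a1"
  'c' x 1 => "c1"
  'b' x 1 => "b1"
Compressed: "a1b2a1c1b1"
Compressed length: 10

10


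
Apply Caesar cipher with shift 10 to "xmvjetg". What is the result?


Caesar cipher: shift "xmvjetg" by 10
  'x' (pos 23) + 10 = pos 7 = 'h'
  'm' (pos 12) + 10 = pos 22 = 'w'
  'v' (pos 21) + 10 = pos 5 = 'f'
  'j' (pos 9) + 10 = pos 19 = 't'
  'e' (pos 4) + 10 = pos 14 = 'o'
  't' (pos 19) + 10 = pos 3 = 'd'
  'g' (pos 6) + 10 = pos 16 = 'q'
Result: hwftodq

hwftodq


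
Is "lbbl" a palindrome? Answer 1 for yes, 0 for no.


Input: lbbl
Reversed: lbbl
  Compare pos 0 ('l') with pos 3 ('l'): match
  Compare pos 1 ('b') with pos 2 ('b'): match
Result: palindrome

1


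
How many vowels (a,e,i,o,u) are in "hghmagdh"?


Input: hghmagdh
Checking each character:
  'h' at position 0: consonant
  'g' at position 1: consonant
  'h' at position 2: consonant
  'm' at position 3: consonant
  'a' at position 4: vowel (running total: 1)
  'g' at position 5: consonant
  'd' at position 6: consonant
  'h' at position 7: consonant
Total vowels: 1

1


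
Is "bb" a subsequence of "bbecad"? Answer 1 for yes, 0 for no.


Check if "bb" is a subsequence of "bbecad"
Greedy scan:
  Position 0 ('b'): matches sub[0] = 'b'
  Position 1 ('b'): matches sub[1] = 'b'
  Position 2 ('e'): no match needed
  Position 3 ('c'): no match needed
  Position 4 ('a'): no match needed
  Position 5 ('d'): no match needed
All 2 characters matched => is a subsequence

1


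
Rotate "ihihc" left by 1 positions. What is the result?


Input: "ihihc", rotate left by 1
First 1 characters: "i"
Remaining characters: "hihc"
Concatenate remaining + first: "hihc" + "i" = "hihci"

hihci


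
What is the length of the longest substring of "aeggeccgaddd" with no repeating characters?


Input: "aeggeccgaddd"
Sliding window (track last position of each char):
  Position 0 ('a'): window [0,0] length 1 -- new best
  Position 1 ('e'): window [0,1] length 2 -- new best
  Position 2 ('g'): window [0,2] length 3 -- new best
  Position 3 ('g'): repeat (last at 2), move window start to 3
  Position 3 ('g'): window [3,3] length 1
  Position 4 ('e'): window [3,4] length 2
  Position 5 ('c'): window [3,5] length 3
  Position 6 ('c'): repeat (last at 5), move window start to 6
  Position 6 ('c'): window [6,6] length 1
  Position 7 ('g'): window [6,7] length 2
  Position 8 ('a'): window [6,8] length 3
  Position 9 ('d'): window [6,9] length 4 -- new best
  Position 10 ('d'): repeat (last at 9), move window start to 10
  Position 10 ('d'): window [10,10] length 1
  Position 11 ('d'): repeat (last at 10), move window start to 11
  Position 11 ('d'): window [11,11] length 1
Longest substring with no repeats: "cgad" with length 4

4


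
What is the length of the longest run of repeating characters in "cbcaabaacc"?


Input: "cbcaabaacc"
Scanning for longest run:
  Position 1 ('b'): new char, reset run to 1
  Position 2 ('c'): new char, reset run to 1
  Position 3 ('a'): new char, reset run to 1
  Position 4 ('a'): continues run of 'a', length=2
  Position 5 ('b'): new char, reset run to 1
  Position 6 ('a'): new char, reset run to 1
  Position 7 ('a'): continues run of 'a', length=2
  Position 8 ('c'): new char, reset run to 1
  Position 9 ('c'): continues run of 'c', length=2
Longest run: 'a' with length 2

2


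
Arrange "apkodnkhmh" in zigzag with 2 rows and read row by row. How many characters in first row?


Zigzag "apkodnkhmh" into 2 rows:
Placing characters:
  'a' => row 0
  'p' => row 1
  'k' => row 0
  'o' => row 1
  'd' => row 0
  'n' => row 1
  'k' => row 0
  'h' => row 1
  'm' => row 0
  'h' => row 1
Rows:
  Row 0: "akdkm"
  Row 1: "ponhh"
First row length: 5

5


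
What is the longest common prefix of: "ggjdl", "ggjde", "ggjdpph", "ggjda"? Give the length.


Words: ggjdl, ggjde, ggjdpph, ggjda
  Position 0: all 'g' => match
  Position 1: all 'g' => match
  Position 2: all 'j' => match
  Position 3: all 'd' => match
  Position 4: ('l', 'e', 'p', 'a') => mismatch, stop
LCP = "ggjd" (length 4)

4


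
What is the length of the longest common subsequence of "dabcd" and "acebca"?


LCS of "dabcd" and "acebca"
DP table:
           a    c    e    b    c    a
      0    0    0    0    0    0    0
  d   0    0    0    0    0    0    0
  a   0    1    1    1    1    1    1
  b   0    1    1    1    2    2    2
  c   0    1    2    2    2    3    3
  d   0    1    2    2    2    3    3
LCS length = dp[5][6] = 3

3


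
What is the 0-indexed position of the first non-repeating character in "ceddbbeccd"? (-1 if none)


Input: ceddbbeccd
Character frequencies:
  'b': 2
  'c': 3
  'd': 3
  'e': 2
Scanning left to right for freq == 1:
  Position 0 ('c'): freq=3, skip
  Position 1 ('e'): freq=2, skip
  Position 2 ('d'): freq=3, skip
  Position 3 ('d'): freq=3, skip
  Position 4 ('b'): freq=2, skip
  Position 5 ('b'): freq=2, skip
  Position 6 ('e'): freq=2, skip
  Position 7 ('c'): freq=3, skip
  Position 8 ('c'): freq=3, skip
  Position 9 ('d'): freq=3, skip
  No unique character found => answer = -1

-1


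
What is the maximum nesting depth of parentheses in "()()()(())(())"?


Input: "()()()(())(())"
Tracking depth:
  Position 0 '(': depth becomes 1
  Position 1 ')': depth becomes 0
  Position 2 '(': depth becomes 1
  Position 3 ')': depth becomes 0
  Position 4 '(': depth becomes 1
  Position 5 ')': depth becomes 0
  Position 6 '(': depth becomes 1
  Position 7 '(': depth becomes 2
  Position 8 ')': depth becomes 1
  Position 9 ')': depth becomes 0
  Position 10 '(': depth becomes 1
  Position 11 '(': depth becomes 2
  Position 12 ')': depth becomes 1
  Position 13 ')': depth becomes 0
Maximum depth reached: 2

2


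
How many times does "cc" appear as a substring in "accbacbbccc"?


Searching for "cc" in "accbacbbccc"
Scanning each position:
  Position 0: "ac" => no
  Position 1: "cc" => MATCH
  Position 2: "cb" => no
  Position 3: "ba" => no
  Position 4: "ac" => no
  Position 5: "cb" => no
  Position 6: "bb" => no
  Position 7: "bc" => no
  Position 8: "cc" => MATCH
  Position 9: "cc" => MATCH
Total occurrences: 3

3


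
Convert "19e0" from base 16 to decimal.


Input: "19e0" in base 16
Positional expansion:
  Digit '1' (value 1) x 16^3 = 4096
  Digit '9' (value 9) x 16^2 = 2304
  Digit 'e' (value 14) x 16^1 = 224
  Digit '0' (value 0) x 16^0 = 0
Sum = 6624

6624


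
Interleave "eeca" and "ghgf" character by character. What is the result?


Interleaving "eeca" and "ghgf":
  Position 0: 'e' from first, 'g' from second => "eg"
  Position 1: 'e' from first, 'h' from second => "eh"
  Position 2: 'c' from first, 'g' from second => "cg"
  Position 3: 'a' from first, 'f' from second => "af"
Result: egehcgaf

egehcgaf


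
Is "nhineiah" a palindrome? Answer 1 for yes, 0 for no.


Input: nhineiah
Reversed: haienihn
  Compare pos 0 ('n') with pos 7 ('h'): MISMATCH
  Compare pos 1 ('h') with pos 6 ('a'): MISMATCH
  Compare pos 2 ('i') with pos 5 ('i'): match
  Compare pos 3 ('n') with pos 4 ('e'): MISMATCH
Result: not a palindrome

0


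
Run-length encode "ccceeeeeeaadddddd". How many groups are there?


Input: ccceeeeeeaadddddd
Scanning for consecutive runs:
  Group 1: 'c' x 3 (positions 0-2)
  Group 2: 'e' x 6 (positions 3-8)
  Group 3: 'a' x 2 (positions 9-10)
  Group 4: 'd' x 6 (positions 11-16)
Total groups: 4

4


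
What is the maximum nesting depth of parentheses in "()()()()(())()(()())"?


Input: "()()()()(())()(()())"
Tracking depth:
  Position 0 '(': depth becomes 1
  Position 1 ')': depth becomes 0
  Position 2 '(': depth becomes 1
  Position 3 ')': depth becomes 0
  Position 4 '(': depth becomes 1
  Position 5 ')': depth becomes 0
  Position 6 '(': depth becomes 1
  Position 7 ')': depth becomes 0
  Position 8 '(': depth becomes 1
  Position 9 '(': depth becomes 2
  Position 10 ')': depth becomes 1
  Position 11 ')': depth becomes 0
  Position 12 '(': depth becomes 1
  Position 13 ')': depth becomes 0
  Position 14 '(': depth becomes 1
  Position 15 '(': depth becomes 2
  Position 16 ')': depth becomes 1
  Position 17 '(': depth becomes 2
  Position 18 ')': depth becomes 1
  Position 19 ')': depth becomes 0
Maximum depth reached: 2

2


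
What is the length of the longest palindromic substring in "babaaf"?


Input: "babaaf"
Checking substrings for palindromes:
  [0:3] "bab" (len 3) => palindrome
  [1:4] "aba" (len 3) => palindrome
  [3:5] "aa" (len 2) => palindrome
Longest palindromic substring: "bab" with length 3

3


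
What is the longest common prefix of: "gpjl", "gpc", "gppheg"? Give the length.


Words: gpjl, gpc, gppheg
  Position 0: all 'g' => match
  Position 1: all 'p' => match
  Position 2: ('j', 'c', 'p') => mismatch, stop
LCP = "gp" (length 2)

2


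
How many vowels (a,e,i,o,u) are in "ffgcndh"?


Input: ffgcndh
Checking each character:
  'f' at position 0: consonant
  'f' at position 1: consonant
  'g' at position 2: consonant
  'c' at position 3: consonant
  'n' at position 4: consonant
  'd' at position 5: consonant
  'h' at position 6: consonant
Total vowels: 0

0


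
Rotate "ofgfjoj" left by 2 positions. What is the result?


Input: "ofgfjoj", rotate left by 2
First 2 characters: "of"
Remaining characters: "gfjoj"
Concatenate remaining + first: "gfjoj" + "of" = "gfjojof"

gfjojof


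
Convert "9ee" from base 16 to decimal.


Input: "9ee" in base 16
Positional expansion:
  Digit '9' (value 9) x 16^2 = 2304
  Digit 'e' (value 14) x 16^1 = 224
  Digit 'e' (value 14) x 16^0 = 14
Sum = 2542

2542


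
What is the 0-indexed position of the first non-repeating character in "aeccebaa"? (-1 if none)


Input: aeccebaa
Character frequencies:
  'a': 3
  'b': 1
  'c': 2
  'e': 2
Scanning left to right for freq == 1:
  Position 0 ('a'): freq=3, skip
  Position 1 ('e'): freq=2, skip
  Position 2 ('c'): freq=2, skip
  Position 3 ('c'): freq=2, skip
  Position 4 ('e'): freq=2, skip
  Position 5 ('b'): unique! => answer = 5

5


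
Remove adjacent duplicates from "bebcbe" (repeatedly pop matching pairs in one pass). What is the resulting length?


Input: bebcbe
Stack-based adjacent duplicate removal:
  Read 'b': push. Stack: b
  Read 'e': push. Stack: be
  Read 'b': push. Stack: beb
  Read 'c': push. Stack: bebc
  Read 'b': push. Stack: bebcb
  Read 'e': push. Stack: bebcbe
Final stack: "bebcbe" (length 6)

6


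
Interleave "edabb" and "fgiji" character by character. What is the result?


Interleaving "edabb" and "fgiji":
  Position 0: 'e' from first, 'f' from second => "ef"
  Position 1: 'd' from first, 'g' from second => "dg"
  Position 2: 'a' from first, 'i' from second => "ai"
  Position 3: 'b' from first, 'j' from second => "bj"
  Position 4: 'b' from first, 'i' from second => "bi"
Result: efdgaibjbi

efdgaibjbi


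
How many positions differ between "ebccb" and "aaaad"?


Comparing "ebccb" and "aaaad" position by position:
  Position 0: 'e' vs 'a' => DIFFER
  Position 1: 'b' vs 'a' => DIFFER
  Position 2: 'c' vs 'a' => DIFFER
  Position 3: 'c' vs 'a' => DIFFER
  Position 4: 'b' vs 'd' => DIFFER
Positions that differ: 5

5


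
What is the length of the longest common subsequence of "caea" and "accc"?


LCS of "caea" and "accc"
DP table:
           a    c    c    c
      0    0    0    0    0
  c   0    0    1    1    1
  a   0    1    1    1    1
  e   0    1    1    1    1
  a   0    1    1    1    1
LCS length = dp[4][4] = 1

1


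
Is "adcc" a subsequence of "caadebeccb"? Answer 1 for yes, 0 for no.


Check if "adcc" is a subsequence of "caadebeccb"
Greedy scan:
  Position 0 ('c'): no match needed
  Position 1 ('a'): matches sub[0] = 'a'
  Position 2 ('a'): no match needed
  Position 3 ('d'): matches sub[1] = 'd'
  Position 4 ('e'): no match needed
  Position 5 ('b'): no match needed
  Position 6 ('e'): no match needed
  Position 7 ('c'): matches sub[2] = 'c'
  Position 8 ('c'): matches sub[3] = 'c'
  Position 9 ('b'): no match needed
All 4 characters matched => is a subsequence

1


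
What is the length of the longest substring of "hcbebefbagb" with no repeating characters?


Input: "hcbebefbagb"
Sliding window (track last position of each char):
  Position 0 ('h'): window [0,0] length 1 -- new best
  Position 1 ('c'): window [0,1] length 2 -- new best
  Position 2 ('b'): window [0,2] length 3 -- new best
  Position 3 ('e'): window [0,3] length 4 -- new best
  Position 4 ('b'): repeat (last at 2), move window start to 3
  Position 4 ('b'): window [3,4] length 2
  Position 5 ('e'): repeat (last at 3), move window start to 4
  Position 5 ('e'): window [4,5] length 2
  Position 6 ('f'): window [4,6] length 3
  Position 7 ('b'): repeat (last at 4), move window start to 5
  Position 7 ('b'): window [5,7] length 3
  Position 8 ('a'): window [5,8] length 4
  Position 9 ('g'): window [5,9] length 5 -- new best
  Position 10 ('b'): repeat (last at 7), move window start to 8
  Position 10 ('b'): window [8,10] length 3
Longest substring with no repeats: "efbag" with length 5

5


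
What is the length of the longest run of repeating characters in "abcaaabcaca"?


Input: "abcaaabcaca"
Scanning for longest run:
  Position 1 ('b'): new char, reset run to 1
  Position 2 ('c'): new char, reset run to 1
  Position 3 ('a'): new char, reset run to 1
  Position 4 ('a'): continues run of 'a', length=2
  Position 5 ('a'): continues run of 'a', length=3
  Position 6 ('b'): new char, reset run to 1
  Position 7 ('c'): new char, reset run to 1
  Position 8 ('a'): new char, reset run to 1
  Position 9 ('c'): new char, reset run to 1
  Position 10 ('a'): new char, reset run to 1
Longest run: 'a' with length 3

3


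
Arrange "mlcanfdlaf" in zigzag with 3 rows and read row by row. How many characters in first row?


Zigzag "mlcanfdlaf" into 3 rows:
Placing characters:
  'm' => row 0
  'l' => row 1
  'c' => row 2
  'a' => row 1
  'n' => row 0
  'f' => row 1
  'd' => row 2
  'l' => row 1
  'a' => row 0
  'f' => row 1
Rows:
  Row 0: "mna"
  Row 1: "laflf"
  Row 2: "cd"
First row length: 3

3


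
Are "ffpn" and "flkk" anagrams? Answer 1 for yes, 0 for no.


Strings: "ffpn", "flkk"
Sorted first:  ffnp
Sorted second: fkkl
Differ at position 1: 'f' vs 'k' => not anagrams

0


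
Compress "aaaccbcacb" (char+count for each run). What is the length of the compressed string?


Input: aaaccbcacb
Runs:
  'a' x 3 => "a3"
  'c' x 2 => "c2"
  'b' x 1 => "b1"
  'c' x 1 => "c1"
  'a' x 1 => "a1"
  'c' x 1 => "c1"
  'b' x 1 => "b1"
Compressed: "a3c2b1c1a1c1b1"
Compressed length: 14

14


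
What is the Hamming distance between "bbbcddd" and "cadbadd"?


Comparing "bbbcddd" and "cadbadd" position by position:
  Position 0: 'b' vs 'c' => differ
  Position 1: 'b' vs 'a' => differ
  Position 2: 'b' vs 'd' => differ
  Position 3: 'c' vs 'b' => differ
  Position 4: 'd' vs 'a' => differ
  Position 5: 'd' vs 'd' => same
  Position 6: 'd' vs 'd' => same
Total differences (Hamming distance): 5

5


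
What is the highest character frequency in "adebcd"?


Input: adebcd
Character counts:
  'a': 1
  'b': 1
  'c': 1
  'd': 2
  'e': 1
Maximum frequency: 2

2


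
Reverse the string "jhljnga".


Input: jhljnga
Reading characters right to left:
  Position 6: 'a'
  Position 5: 'g'
  Position 4: 'n'
  Position 3: 'j'
  Position 2: 'l'
  Position 1: 'h'
  Position 0: 'j'
Reversed: agnjlhj

agnjlhj


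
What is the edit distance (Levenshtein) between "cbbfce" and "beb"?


Computing edit distance: "cbbfce" -> "beb"
DP table:
           b    e    b
      0    1    2    3
  c   1    1    2    3
  b   2    1    2    2
  b   3    2    2    2
  f   4    3    3    3
  c   5    4    4    4
  e   6    5    4    5
Edit distance = dp[6][3] = 5

5


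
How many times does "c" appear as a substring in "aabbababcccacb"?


Searching for "c" in "aabbababcccacb"
Scanning each position:
  Position 0: "a" => no
  Position 1: "a" => no
  Position 2: "b" => no
  Position 3: "b" => no
  Position 4: "a" => no
  Position 5: "b" => no
  Position 6: "a" => no
  Position 7: "b" => no
  Position 8: "c" => MATCH
  Position 9: "c" => MATCH
  Position 10: "c" => MATCH
  Position 11: "a" => no
  Position 12: "c" => MATCH
  Position 13: "b" => no
Total occurrences: 4

4


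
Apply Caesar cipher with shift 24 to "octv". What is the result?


Caesar cipher: shift "octv" by 24
  'o' (pos 14) + 24 = pos 12 = 'm'
  'c' (pos 2) + 24 = pos 0 = 'a'
  't' (pos 19) + 24 = pos 17 = 'r'
  'v' (pos 21) + 24 = pos 19 = 't'
Result: mart

mart


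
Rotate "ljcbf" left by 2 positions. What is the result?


Input: "ljcbf", rotate left by 2
First 2 characters: "lj"
Remaining characters: "cbf"
Concatenate remaining + first: "cbf" + "lj" = "cbflj"

cbflj


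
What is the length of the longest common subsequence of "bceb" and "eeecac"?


LCS of "bceb" and "eeecac"
DP table:
           e    e    e    c    a    c
      0    0    0    0    0    0    0
  b   0    0    0    0    0    0    0
  c   0    0    0    0    1    1    1
  e   0    1    1    1    1    1    1
  b   0    1    1    1    1    1    1
LCS length = dp[4][6] = 1

1


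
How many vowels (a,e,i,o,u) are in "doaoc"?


Input: doaoc
Checking each character:
  'd' at position 0: consonant
  'o' at position 1: vowel (running total: 1)
  'a' at position 2: vowel (running total: 2)
  'o' at position 3: vowel (running total: 3)
  'c' at position 4: consonant
Total vowels: 3

3


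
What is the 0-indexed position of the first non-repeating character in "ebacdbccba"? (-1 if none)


Input: ebacdbccba
Character frequencies:
  'a': 2
  'b': 3
  'c': 3
  'd': 1
  'e': 1
Scanning left to right for freq == 1:
  Position 0 ('e'): unique! => answer = 0

0


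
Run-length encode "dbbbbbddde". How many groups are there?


Input: dbbbbbddde
Scanning for consecutive runs:
  Group 1: 'd' x 1 (positions 0-0)
  Group 2: 'b' x 5 (positions 1-5)
  Group 3: 'd' x 3 (positions 6-8)
  Group 4: 'e' x 1 (positions 9-9)
Total groups: 4

4


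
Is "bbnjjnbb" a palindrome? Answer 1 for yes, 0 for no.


Input: bbnjjnbb
Reversed: bbnjjnbb
  Compare pos 0 ('b') with pos 7 ('b'): match
  Compare pos 1 ('b') with pos 6 ('b'): match
  Compare pos 2 ('n') with pos 5 ('n'): match
  Compare pos 3 ('j') with pos 4 ('j'): match
Result: palindrome

1


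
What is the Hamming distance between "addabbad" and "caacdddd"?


Comparing "addabbad" and "caacdddd" position by position:
  Position 0: 'a' vs 'c' => differ
  Position 1: 'd' vs 'a' => differ
  Position 2: 'd' vs 'a' => differ
  Position 3: 'a' vs 'c' => differ
  Position 4: 'b' vs 'd' => differ
  Position 5: 'b' vs 'd' => differ
  Position 6: 'a' vs 'd' => differ
  Position 7: 'd' vs 'd' => same
Total differences (Hamming distance): 7

7


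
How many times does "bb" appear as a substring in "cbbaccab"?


Searching for "bb" in "cbbaccab"
Scanning each position:
  Position 0: "cb" => no
  Position 1: "bb" => MATCH
  Position 2: "ba" => no
  Position 3: "ac" => no
  Position 4: "cc" => no
  Position 5: "ca" => no
  Position 6: "ab" => no
Total occurrences: 1

1


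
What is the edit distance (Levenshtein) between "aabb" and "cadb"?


Computing edit distance: "aabb" -> "cadb"
DP table:
           c    a    d    b
      0    1    2    3    4
  a   1    1    1    2    3
  a   2    2    1    2    3
  b   3    3    2    2    2
  b   4    4    3    3    2
Edit distance = dp[4][4] = 2

2


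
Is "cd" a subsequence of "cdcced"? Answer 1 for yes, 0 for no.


Check if "cd" is a subsequence of "cdcced"
Greedy scan:
  Position 0 ('c'): matches sub[0] = 'c'
  Position 1 ('d'): matches sub[1] = 'd'
  Position 2 ('c'): no match needed
  Position 3 ('c'): no match needed
  Position 4 ('e'): no match needed
  Position 5 ('d'): no match needed
All 2 characters matched => is a subsequence

1


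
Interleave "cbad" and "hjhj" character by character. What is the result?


Interleaving "cbad" and "hjhj":
  Position 0: 'c' from first, 'h' from second => "ch"
  Position 1: 'b' from first, 'j' from second => "bj"
  Position 2: 'a' from first, 'h' from second => "ah"
  Position 3: 'd' from first, 'j' from second => "dj"
Result: chbjahdj

chbjahdj


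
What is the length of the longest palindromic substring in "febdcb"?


Input: "febdcb"
Checking substrings for palindromes:
  No multi-char palindromic substrings found
Longest palindromic substring: "f" with length 1

1


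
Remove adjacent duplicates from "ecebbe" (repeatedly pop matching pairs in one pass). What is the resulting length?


Input: ecebbe
Stack-based adjacent duplicate removal:
  Read 'e': push. Stack: e
  Read 'c': push. Stack: ec
  Read 'e': push. Stack: ece
  Read 'b': push. Stack: eceb
  Read 'b': matches stack top 'b' => pop. Stack: ece
  Read 'e': matches stack top 'e' => pop. Stack: ec
Final stack: "ec" (length 2)

2


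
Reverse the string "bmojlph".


Input: bmojlph
Reading characters right to left:
  Position 6: 'h'
  Position 5: 'p'
  Position 4: 'l'
  Position 3: 'j'
  Position 2: 'o'
  Position 1: 'm'
  Position 0: 'b'
Reversed: hpljomb

hpljomb


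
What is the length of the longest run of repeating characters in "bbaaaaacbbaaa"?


Input: "bbaaaaacbbaaa"
Scanning for longest run:
  Position 1 ('b'): continues run of 'b', length=2
  Position 2 ('a'): new char, reset run to 1
  Position 3 ('a'): continues run of 'a', length=2
  Position 4 ('a'): continues run of 'a', length=3
  Position 5 ('a'): continues run of 'a', length=4
  Position 6 ('a'): continues run of 'a', length=5
  Position 7 ('c'): new char, reset run to 1
  Position 8 ('b'): new char, reset run to 1
  Position 9 ('b'): continues run of 'b', length=2
  Position 10 ('a'): new char, reset run to 1
  Position 11 ('a'): continues run of 'a', length=2
  Position 12 ('a'): continues run of 'a', length=3
Longest run: 'a' with length 5

5


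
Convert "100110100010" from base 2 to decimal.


Input: "100110100010" in base 2
Positional expansion:
  Digit '1' (value 1) x 2^11 = 2048
  Digit '0' (value 0) x 2^10 = 0
  Digit '0' (value 0) x 2^9 = 0
  Digit '1' (value 1) x 2^8 = 256
  Digit '1' (value 1) x 2^7 = 128
  Digit '0' (value 0) x 2^6 = 0
  Digit '1' (value 1) x 2^5 = 32
  Digit '0' (value 0) x 2^4 = 0
  Digit '0' (value 0) x 2^3 = 0
  Digit '0' (value 0) x 2^2 = 0
  Digit '1' (value 1) x 2^1 = 2
  Digit '0' (value 0) x 2^0 = 0
Sum = 2466

2466


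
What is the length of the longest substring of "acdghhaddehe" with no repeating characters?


Input: "acdghhaddehe"
Sliding window (track last position of each char):
  Position 0 ('a'): window [0,0] length 1 -- new best
  Position 1 ('c'): window [0,1] length 2 -- new best
  Position 2 ('d'): window [0,2] length 3 -- new best
  Position 3 ('g'): window [0,3] length 4 -- new best
  Position 4 ('h'): window [0,4] length 5 -- new best
  Position 5 ('h'): repeat (last at 4), move window start to 5
  Position 5 ('h'): window [5,5] length 1
  Position 6 ('a'): window [5,6] length 2
  Position 7 ('d'): window [5,7] length 3
  Position 8 ('d'): repeat (last at 7), move window start to 8
  Position 8 ('d'): window [8,8] length 1
  Position 9 ('e'): window [8,9] length 2
  Position 10 ('h'): window [8,10] length 3
  Position 11 ('e'): repeat (last at 9), move window start to 10
  Position 11 ('e'): window [10,11] length 2
Longest substring with no repeats: "acdgh" with length 5

5


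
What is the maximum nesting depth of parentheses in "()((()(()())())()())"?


Input: "()((()(()())())()())"
Tracking depth:
  Position 0 '(': depth becomes 1
  Position 1 ')': depth becomes 0
  Position 2 '(': depth becomes 1
  Position 3 '(': depth becomes 2
  Position 4 '(': depth becomes 3
  Position 5 ')': depth becomes 2
  Position 6 '(': depth becomes 3
  Position 7 '(': depth becomes 4
  Position 8 ')': depth becomes 3
  Position 9 '(': depth becomes 4
  Position 10 ')': depth becomes 3
  Position 11 ')': depth becomes 2
  Position 12 '(': depth becomes 3
  Position 13 ')': depth becomes 2
  Position 14 ')': depth becomes 1
  Position 15 '(': depth becomes 2
  Position 16 ')': depth becomes 1
  Position 17 '(': depth becomes 2
  Position 18 ')': depth becomes 1
  Position 19 ')': depth becomes 0
Maximum depth reached: 4

4


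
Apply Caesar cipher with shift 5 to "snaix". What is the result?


Caesar cipher: shift "snaix" by 5
  's' (pos 18) + 5 = pos 23 = 'x'
  'n' (pos 13) + 5 = pos 18 = 's'
  'a' (pos 0) + 5 = pos 5 = 'f'
  'i' (pos 8) + 5 = pos 13 = 'n'
  'x' (pos 23) + 5 = pos 2 = 'c'
Result: xsfnc

xsfnc


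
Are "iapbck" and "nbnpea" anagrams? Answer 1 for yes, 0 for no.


Strings: "iapbck", "nbnpea"
Sorted first:  abcikp
Sorted second: abennp
Differ at position 2: 'c' vs 'e' => not anagrams

0


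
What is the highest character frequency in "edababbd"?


Input: edababbd
Character counts:
  'a': 2
  'b': 3
  'd': 2
  'e': 1
Maximum frequency: 3

3


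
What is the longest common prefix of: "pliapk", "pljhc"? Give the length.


Words: pliapk, pljhc
  Position 0: all 'p' => match
  Position 1: all 'l' => match
  Position 2: ('i', 'j') => mismatch, stop
LCP = "pl" (length 2)

2


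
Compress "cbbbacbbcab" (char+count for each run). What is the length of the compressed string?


Input: cbbbacbbcab
Runs:
  'c' x 1 => "c1"
  'b' x 3 => "b3"
  'a' x 1 => "a1"
  'c' x 1 => "c1"
  'b' x 2 => "b2"
  'c' x 1 => "c1"
  'a' x 1 => "a1"
  'b' x 1 => "b1"
Compressed: "c1b3a1c1b2c1a1b1"
Compressed length: 16

16


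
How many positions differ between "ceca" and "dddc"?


Comparing "ceca" and "dddc" position by position:
  Position 0: 'c' vs 'd' => DIFFER
  Position 1: 'e' vs 'd' => DIFFER
  Position 2: 'c' vs 'd' => DIFFER
  Position 3: 'a' vs 'c' => DIFFER
Positions that differ: 4

4


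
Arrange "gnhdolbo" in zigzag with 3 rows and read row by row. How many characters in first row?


Zigzag "gnhdolbo" into 3 rows:
Placing characters:
  'g' => row 0
  'n' => row 1
  'h' => row 2
  'd' => row 1
  'o' => row 0
  'l' => row 1
  'b' => row 2
  'o' => row 1
Rows:
  Row 0: "go"
  Row 1: "ndlo"
  Row 2: "hb"
First row length: 2

2


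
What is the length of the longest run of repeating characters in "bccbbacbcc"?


Input: "bccbbacbcc"
Scanning for longest run:
  Position 1 ('c'): new char, reset run to 1
  Position 2 ('c'): continues run of 'c', length=2
  Position 3 ('b'): new char, reset run to 1
  Position 4 ('b'): continues run of 'b', length=2
  Position 5 ('a'): new char, reset run to 1
  Position 6 ('c'): new char, reset run to 1
  Position 7 ('b'): new char, reset run to 1
  Position 8 ('c'): new char, reset run to 1
  Position 9 ('c'): continues run of 'c', length=2
Longest run: 'c' with length 2

2


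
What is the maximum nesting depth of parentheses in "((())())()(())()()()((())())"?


Input: "((())())()(())()()()((())())"
Tracking depth:
  Position 0 '(': depth becomes 1
  Position 1 '(': depth becomes 2
  Position 2 '(': depth becomes 3
  Position 3 ')': depth becomes 2
  Position 4 ')': depth becomes 1
  Position 5 '(': depth becomes 2
  Position 6 ')': depth becomes 1
  Position 7 ')': depth becomes 0
  Position 8 '(': depth becomes 1
  Position 9 ')': depth becomes 0
  Position 10 '(': depth becomes 1
  Position 11 '(': depth becomes 2
  Position 12 ')': depth becomes 1
  Position 13 ')': depth becomes 0
  Position 14 '(': depth becomes 1
  Position 15 ')': depth becomes 0
  Position 16 '(': depth becomes 1
  Position 17 ')': depth becomes 0
  Position 18 '(': depth becomes 1
  Position 19 ')': depth becomes 0
  Position 20 '(': depth becomes 1
  Position 21 '(': depth becomes 2
  Position 22 '(': depth becomes 3
  Position 23 ')': depth becomes 2
  Position 24 ')': depth becomes 1
  Position 25 '(': depth becomes 2
  Position 26 ')': depth becomes 1
  Position 27 ')': depth becomes 0
Maximum depth reached: 3

3


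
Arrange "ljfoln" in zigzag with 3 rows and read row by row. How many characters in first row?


Zigzag "ljfoln" into 3 rows:
Placing characters:
  'l' => row 0
  'j' => row 1
  'f' => row 2
  'o' => row 1
  'l' => row 0
  'n' => row 1
Rows:
  Row 0: "ll"
  Row 1: "jon"
  Row 2: "f"
First row length: 2

2


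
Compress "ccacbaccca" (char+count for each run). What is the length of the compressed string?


Input: ccacbaccca
Runs:
  'c' x 2 => "c2"
  'a' x 1 => "a1"
  'c' x 1 => "c1"
  'b' x 1 => "b1"
  'a' x 1 => "a1"
  'c' x 3 => "c3"
  'a' x 1 => "a1"
Compressed: "c2a1c1b1a1c3a1"
Compressed length: 14

14


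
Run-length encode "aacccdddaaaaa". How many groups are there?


Input: aacccdddaaaaa
Scanning for consecutive runs:
  Group 1: 'a' x 2 (positions 0-1)
  Group 2: 'c' x 3 (positions 2-4)
  Group 3: 'd' x 3 (positions 5-7)
  Group 4: 'a' x 5 (positions 8-12)
Total groups: 4

4


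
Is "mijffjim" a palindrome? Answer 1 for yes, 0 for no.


Input: mijffjim
Reversed: mijffjim
  Compare pos 0 ('m') with pos 7 ('m'): match
  Compare pos 1 ('i') with pos 6 ('i'): match
  Compare pos 2 ('j') with pos 5 ('j'): match
  Compare pos 3 ('f') with pos 4 ('f'): match
Result: palindrome

1


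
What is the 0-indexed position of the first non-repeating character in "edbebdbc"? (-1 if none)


Input: edbebdbc
Character frequencies:
  'b': 3
  'c': 1
  'd': 2
  'e': 2
Scanning left to right for freq == 1:
  Position 0 ('e'): freq=2, skip
  Position 1 ('d'): freq=2, skip
  Position 2 ('b'): freq=3, skip
  Position 3 ('e'): freq=2, skip
  Position 4 ('b'): freq=3, skip
  Position 5 ('d'): freq=2, skip
  Position 6 ('b'): freq=3, skip
  Position 7 ('c'): unique! => answer = 7

7


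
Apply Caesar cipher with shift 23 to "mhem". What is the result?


Caesar cipher: shift "mhem" by 23
  'm' (pos 12) + 23 = pos 9 = 'j'
  'h' (pos 7) + 23 = pos 4 = 'e'
  'e' (pos 4) + 23 = pos 1 = 'b'
  'm' (pos 12) + 23 = pos 9 = 'j'
Result: jebj

jebj


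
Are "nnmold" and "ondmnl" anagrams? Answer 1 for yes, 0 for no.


Strings: "nnmold", "ondmnl"
Sorted first:  dlmnno
Sorted second: dlmnno
Sorted forms match => anagrams

1


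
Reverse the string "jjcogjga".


Input: jjcogjga
Reading characters right to left:
  Position 7: 'a'
  Position 6: 'g'
  Position 5: 'j'
  Position 4: 'g'
  Position 3: 'o'
  Position 2: 'c'
  Position 1: 'j'
  Position 0: 'j'
Reversed: agjgocjj

agjgocjj


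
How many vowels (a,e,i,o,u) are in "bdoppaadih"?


Input: bdoppaadih
Checking each character:
  'b' at position 0: consonant
  'd' at position 1: consonant
  'o' at position 2: vowel (running total: 1)
  'p' at position 3: consonant
  'p' at position 4: consonant
  'a' at position 5: vowel (running total: 2)
  'a' at position 6: vowel (running total: 3)
  'd' at position 7: consonant
  'i' at position 8: vowel (running total: 4)
  'h' at position 9: consonant
Total vowels: 4

4


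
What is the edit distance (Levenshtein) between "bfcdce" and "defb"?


Computing edit distance: "bfcdce" -> "defb"
DP table:
           d    e    f    b
      0    1    2    3    4
  b   1    1    2    3    3
  f   2    2    2    2    3
  c   3    3    3    3    3
  d   4    3    4    4    4
  c   5    4    4    5    5
  e   6    5    4    5    6
Edit distance = dp[6][4] = 6

6


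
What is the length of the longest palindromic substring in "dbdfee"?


Input: "dbdfee"
Checking substrings for palindromes:
  [0:3] "dbd" (len 3) => palindrome
  [4:6] "ee" (len 2) => palindrome
Longest palindromic substring: "dbd" with length 3

3


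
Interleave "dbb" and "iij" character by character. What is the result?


Interleaving "dbb" and "iij":
  Position 0: 'd' from first, 'i' from second => "di"
  Position 1: 'b' from first, 'i' from second => "bi"
  Position 2: 'b' from first, 'j' from second => "bj"
Result: dibibj

dibibj


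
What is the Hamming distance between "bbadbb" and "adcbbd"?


Comparing "bbadbb" and "adcbbd" position by position:
  Position 0: 'b' vs 'a' => differ
  Position 1: 'b' vs 'd' => differ
  Position 2: 'a' vs 'c' => differ
  Position 3: 'd' vs 'b' => differ
  Position 4: 'b' vs 'b' => same
  Position 5: 'b' vs 'd' => differ
Total differences (Hamming distance): 5

5


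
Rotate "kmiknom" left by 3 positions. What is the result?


Input: "kmiknom", rotate left by 3
First 3 characters: "kmi"
Remaining characters: "knom"
Concatenate remaining + first: "knom" + "kmi" = "knomkmi"

knomkmi


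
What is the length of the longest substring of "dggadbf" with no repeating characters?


Input: "dggadbf"
Sliding window (track last position of each char):
  Position 0 ('d'): window [0,0] length 1 -- new best
  Position 1 ('g'): window [0,1] length 2 -- new best
  Position 2 ('g'): repeat (last at 1), move window start to 2
  Position 2 ('g'): window [2,2] length 1
  Position 3 ('a'): window [2,3] length 2
  Position 4 ('d'): window [2,4] length 3 -- new best
  Position 5 ('b'): window [2,5] length 4 -- new best
  Position 6 ('f'): window [2,6] length 5 -- new best
Longest substring with no repeats: "gadbf" with length 5

5


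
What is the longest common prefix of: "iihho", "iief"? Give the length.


Words: iihho, iief
  Position 0: all 'i' => match
  Position 1: all 'i' => match
  Position 2: ('h', 'e') => mismatch, stop
LCP = "ii" (length 2)

2
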